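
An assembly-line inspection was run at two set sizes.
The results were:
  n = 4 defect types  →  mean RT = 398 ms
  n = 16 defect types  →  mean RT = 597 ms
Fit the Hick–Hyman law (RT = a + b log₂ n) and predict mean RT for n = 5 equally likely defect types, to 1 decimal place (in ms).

430.0 ms

With log₂ n on the abscissa the relation is linear; from the two conditions:
  b = (597 − 398) / (log₂ 16 − log₂ 4) = 199 / (4 − 2) = 99.500 ms/bit
  a = 398 − 99.500 × 2 = 199.000 ms
Then RT(5) = 199.000 + 99.500 × log₂ 5 = 199.000 + 99.500 × 2.3219 ≈ 430.032 ms.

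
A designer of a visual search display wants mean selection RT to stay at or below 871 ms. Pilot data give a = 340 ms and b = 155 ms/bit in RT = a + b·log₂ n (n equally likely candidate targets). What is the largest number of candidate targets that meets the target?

10

Set 340 + 155·log₂ n ≤ 871 → log₂ n ≤ (871 − 340)/155 = 3.4258.
So n ≤ 2^3.4258 = 10.747; the largest integer n is 10.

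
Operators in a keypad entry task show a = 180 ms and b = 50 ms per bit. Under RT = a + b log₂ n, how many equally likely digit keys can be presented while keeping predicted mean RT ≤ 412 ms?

Information budget: (412 − 180)/50 = 4.6400 bits, so n ≤ 2^4.6400 = 24.933 → at most 24.

24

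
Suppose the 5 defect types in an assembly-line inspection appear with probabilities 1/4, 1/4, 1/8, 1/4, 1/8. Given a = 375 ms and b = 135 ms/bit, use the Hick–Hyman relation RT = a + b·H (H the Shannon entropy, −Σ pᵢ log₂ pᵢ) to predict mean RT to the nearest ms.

H = −Σ pᵢ log₂ pᵢ = 0.25·2 + 0.25·2 + 0.125·3 + 0.25·2 + 0.125·3 = 2.250 bits.
RT = 375 + 135 × 2.250 = 678.75 ms.

679 ms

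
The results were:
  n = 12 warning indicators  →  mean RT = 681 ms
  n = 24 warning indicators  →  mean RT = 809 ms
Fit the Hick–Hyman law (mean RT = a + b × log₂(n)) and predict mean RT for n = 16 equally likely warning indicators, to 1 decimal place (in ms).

734.1 ms

Fit slope and intercept:
  b = (809 − 681) / (log₂ 24 − log₂ 12) = 128 / (4.5850 − 3.5850) = 128.000 ms/bit
  a = 681 − 128.000 × 3.5850 = 222.125 ms
Then RT(16) = 222.125 + 128.000 × log₂ 16 = 222.125 + 128.000 × 4 ≈ 734.125 ms.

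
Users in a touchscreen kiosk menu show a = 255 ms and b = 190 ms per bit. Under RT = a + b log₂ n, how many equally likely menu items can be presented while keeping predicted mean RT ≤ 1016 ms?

16

Information budget: (1016 − 255)/190 = 4.0053 bits, so n ≤ 2^4.0053 = 16.058 → at most 16.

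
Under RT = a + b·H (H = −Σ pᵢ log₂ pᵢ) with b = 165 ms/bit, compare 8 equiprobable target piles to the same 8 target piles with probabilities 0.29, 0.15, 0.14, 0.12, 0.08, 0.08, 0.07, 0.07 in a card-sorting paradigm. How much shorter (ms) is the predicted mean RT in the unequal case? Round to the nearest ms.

The RT saving is b·ΔH. Equiprobable H₀ = log₂(8) = 3.0000 bits; with the given probabilities H = 2.8128 bits.
b·(H₀ − H) = 165 × (3.0000 − 2.8128) = 30.90 ms.

31 ms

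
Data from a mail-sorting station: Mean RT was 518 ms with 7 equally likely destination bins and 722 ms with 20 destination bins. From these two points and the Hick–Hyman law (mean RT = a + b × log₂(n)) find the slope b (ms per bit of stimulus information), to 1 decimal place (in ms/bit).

b = (RT₂ − RT₁)/(log₂ n₂ − log₂ n₁) = (722 − 518)/(4.3219 − 2.8074) = 134.691 ms/bit.

134.7 ms/bit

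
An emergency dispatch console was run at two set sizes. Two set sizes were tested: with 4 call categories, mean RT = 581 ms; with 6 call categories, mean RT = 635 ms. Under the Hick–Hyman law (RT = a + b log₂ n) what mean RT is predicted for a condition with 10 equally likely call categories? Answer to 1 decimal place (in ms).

RT is linear in log₂ n, so two points fix the line:
  b = (635 − 581) / (log₂ 6 − log₂ 4) = 54 / (2.5850 − 2) = 92.314 ms/bit
  a = 581 − 92.314 × 2 = 396.373 ms
Then RT(10) = 396.373 + 92.314 × log₂ 10 = 396.373 + 92.314 × 3.3219 ≈ 703.032 ms.

703.0 ms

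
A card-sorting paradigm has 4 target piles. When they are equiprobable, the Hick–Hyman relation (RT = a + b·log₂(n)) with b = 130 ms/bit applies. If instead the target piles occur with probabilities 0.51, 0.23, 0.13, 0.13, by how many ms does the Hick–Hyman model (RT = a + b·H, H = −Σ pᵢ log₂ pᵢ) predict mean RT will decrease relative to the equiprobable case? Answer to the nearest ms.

33 ms

The RT saving is b·ΔH. Equiprobable H₀ = log₂(4) = 2.0000 bits; with the given probabilities H = 1.7484 bits.
b·(H₀ − H) = 130 × (2.0000 − 1.7484) = 32.71 ms.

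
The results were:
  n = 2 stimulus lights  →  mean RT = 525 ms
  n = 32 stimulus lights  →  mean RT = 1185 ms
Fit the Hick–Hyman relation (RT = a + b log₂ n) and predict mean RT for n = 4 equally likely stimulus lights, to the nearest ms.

690 ms

Fit slope and intercept:
  b = (1185 − 525) / (log₂ 32 − log₂ 2) = 660 / (5 − 1) = 165 ms/bit
  a = 525 − 165 × 1 = 360 ms
Then RT(4) = 360 + 165 × log₂ 4 = 360 + 165 × 2 ≈ 690.000 ms.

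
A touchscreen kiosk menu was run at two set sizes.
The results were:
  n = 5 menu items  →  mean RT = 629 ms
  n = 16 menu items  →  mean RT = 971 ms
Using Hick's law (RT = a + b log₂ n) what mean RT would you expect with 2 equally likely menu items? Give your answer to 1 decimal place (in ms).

359.6 ms

Solve the two-equation system in a and b:
  b = (971 − 629) / (log₂ 16 − log₂ 5) = 342 / (4 − 2.3219) = 203.805 ms/bit
  a = 629 − 203.805 × 2.3219 = 155.779 ms
Then RT(2) = 155.779 + 203.805 × log₂ 2 = 155.779 + 203.805 × 1 ≈ 359.584 ms.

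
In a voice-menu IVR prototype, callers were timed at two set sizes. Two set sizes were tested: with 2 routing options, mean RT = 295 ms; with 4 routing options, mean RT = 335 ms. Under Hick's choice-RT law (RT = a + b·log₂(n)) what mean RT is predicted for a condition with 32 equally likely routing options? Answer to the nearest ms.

455 ms

With log₂ n on the abscissa the relation is linear; from the two conditions:
  b = (335 − 295) / (log₂ 4 − log₂ 2) = 40 / (2 − 1) = 40 ms/bit
  a = 295 − 40 × 1 = 255 ms
Then RT(32) = 255 + 40 × log₂ 32 = 255 + 40 × 5 ≈ 455.000 ms.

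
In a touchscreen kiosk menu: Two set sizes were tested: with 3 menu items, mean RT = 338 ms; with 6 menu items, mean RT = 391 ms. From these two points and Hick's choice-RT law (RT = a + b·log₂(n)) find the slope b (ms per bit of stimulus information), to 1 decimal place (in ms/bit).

Slope: b = (391 − 338) / (log₂ 6 − log₂ 3) = 53/1.0000 = 53.000 ms/bit.

53.0 ms/bit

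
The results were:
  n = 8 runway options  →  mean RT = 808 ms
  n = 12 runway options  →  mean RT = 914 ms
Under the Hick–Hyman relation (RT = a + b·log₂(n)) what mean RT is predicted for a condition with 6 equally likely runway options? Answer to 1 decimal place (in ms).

With log₂ n on the abscissa the relation is linear; from the two conditions:
  b = (914 − 808) / (log₂ 12 − log₂ 8) = 106 / (3.5850 − 3) = 181.208 ms/bit
  a = 808 − 181.208 × 3 = 264.375 ms
Then RT(6) = 264.375 + 181.208 × log₂ 6 = 264.375 + 181.208 × 2.5850 ≈ 732.792 ms.

732.8 ms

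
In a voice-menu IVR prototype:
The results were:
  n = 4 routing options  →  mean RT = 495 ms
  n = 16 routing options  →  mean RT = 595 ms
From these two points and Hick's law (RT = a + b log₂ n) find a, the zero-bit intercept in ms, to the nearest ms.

The slope on a log₂ axis is (595 − 495) / (4 − 2) = 50 ms/bit.
a = RT₁ − b·log₂ n₁ = 495 − 50 × 2 = 395.000 ms.

395 ms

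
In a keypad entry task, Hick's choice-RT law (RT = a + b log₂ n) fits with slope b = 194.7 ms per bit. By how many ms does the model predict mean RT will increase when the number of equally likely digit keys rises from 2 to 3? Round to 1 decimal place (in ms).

ΔRT = (a + b log₂ n₂) − (a + b log₂ n₁) = b·(log₂ n₂ − log₂ n₁).
log₂(3) − log₂(2) = 1.5850 − 1 = 0.5850.
ΔRT = 194.7 × 0.5850 = 113.892 ms.

113.9 ms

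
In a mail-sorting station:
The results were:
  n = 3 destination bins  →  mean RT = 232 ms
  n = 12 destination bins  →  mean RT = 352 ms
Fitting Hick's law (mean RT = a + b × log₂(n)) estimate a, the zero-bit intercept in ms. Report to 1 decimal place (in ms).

The slope on a log₂ axis is (352 − 232) / (3.5850 − 1.5850) = 60.000 ms/bit.
Intercept: a = 232 − 60.000·log₂(3) = 136.902 ms.

136.9 ms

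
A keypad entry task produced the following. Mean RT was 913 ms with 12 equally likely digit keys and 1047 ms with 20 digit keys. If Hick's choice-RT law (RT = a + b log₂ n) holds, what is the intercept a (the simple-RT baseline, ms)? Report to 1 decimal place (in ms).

261.2 ms

The slope on a log₂ axis is (1047 − 913) / (4.3219 − 3.5850) = 181.827 ms/bit.
a = RT₁ − b·log₂ n₁ = 913 − 181.827 × 3.5850 = 261.158 ms.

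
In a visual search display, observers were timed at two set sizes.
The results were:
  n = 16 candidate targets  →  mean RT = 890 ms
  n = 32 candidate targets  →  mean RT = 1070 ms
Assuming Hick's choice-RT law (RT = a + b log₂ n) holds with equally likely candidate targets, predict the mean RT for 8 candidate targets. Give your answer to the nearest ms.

Fit slope and intercept:
  b = (1070 − 890) / (log₂ 32 − log₂ 16) = 180 / (5 − 4) = 180 ms/bit
  a = 890 − 180 × 4 = 170 ms
Then RT(8) = 170 + 180 × log₂ 8 = 170 + 180 × 3 ≈ 710.000 ms.

710 ms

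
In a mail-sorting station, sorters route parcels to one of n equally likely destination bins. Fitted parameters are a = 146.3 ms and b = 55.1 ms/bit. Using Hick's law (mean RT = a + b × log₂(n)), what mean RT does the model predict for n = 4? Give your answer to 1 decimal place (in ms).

256.5 ms

log₂(4) = 2 bits, so RT = 146.3 + 55.1 × 2 ≈ 256.500 ms.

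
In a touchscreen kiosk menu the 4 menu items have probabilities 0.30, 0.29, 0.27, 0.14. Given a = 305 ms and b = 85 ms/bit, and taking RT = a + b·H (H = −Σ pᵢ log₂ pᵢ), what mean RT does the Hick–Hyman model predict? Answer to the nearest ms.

470 ms

Entropy contributions −pᵢ log₂ pᵢ: 0.5211, 0.5179, 0.5100, 0.3971; sum H = 1.9461 bits.
RT = a + bH = 305 + 85·1.9461 = 470.42 ms.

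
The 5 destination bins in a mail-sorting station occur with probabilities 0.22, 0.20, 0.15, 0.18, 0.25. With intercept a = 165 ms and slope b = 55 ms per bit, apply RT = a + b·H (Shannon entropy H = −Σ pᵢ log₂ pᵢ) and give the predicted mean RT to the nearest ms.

292 ms

Entropy contributions −pᵢ log₂ pᵢ: 0.4806, 0.4644, 0.4105, 0.4453, 0.5000; sum H = 2.3008 bits.
RT = a + bH = 165 + 55·2.3008 = 291.54 ms.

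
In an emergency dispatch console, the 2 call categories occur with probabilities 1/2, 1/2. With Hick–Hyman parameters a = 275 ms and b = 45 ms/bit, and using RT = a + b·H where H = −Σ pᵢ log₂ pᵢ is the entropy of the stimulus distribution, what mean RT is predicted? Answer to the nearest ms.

Each term −pᵢ log₂ pᵢ: 0.5·1 + 0.5·1; summed, H = 1.000 bits.
Mean RT = a + bH = 275 + 45·1.000 = 320.00 ms.

320 ms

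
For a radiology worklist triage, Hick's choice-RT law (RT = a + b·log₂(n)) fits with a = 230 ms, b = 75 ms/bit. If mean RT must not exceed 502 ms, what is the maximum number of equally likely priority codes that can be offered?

12

Information budget: (502 − 230)/75 = 3.6267 bits, so n ≤ 2^3.6267 = 12.352 → at most 12.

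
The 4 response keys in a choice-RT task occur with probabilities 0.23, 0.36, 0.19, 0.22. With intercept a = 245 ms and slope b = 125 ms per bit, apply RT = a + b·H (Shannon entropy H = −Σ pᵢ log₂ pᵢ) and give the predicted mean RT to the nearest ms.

H = 0.23·log₂(1/0.23) + 0.36·log₂(1/0.36) + 0.19·log₂(1/0.19) + 0.22·log₂(1/0.22) = 1.9541 bits.
RT = 245 + 125 × 1.9541 = 489.26 ms.

489 ms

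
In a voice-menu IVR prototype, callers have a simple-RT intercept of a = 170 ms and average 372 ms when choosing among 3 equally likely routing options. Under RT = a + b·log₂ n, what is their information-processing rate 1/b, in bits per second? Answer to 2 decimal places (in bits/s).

7.85 bits/s

Choice component = 372 − 170 = 202 ms over log₂(3) = 1.5850 bits.
b = 202 / 1.5850 = 127.448 ms/bit, so 1/b = 7.846 bits/s.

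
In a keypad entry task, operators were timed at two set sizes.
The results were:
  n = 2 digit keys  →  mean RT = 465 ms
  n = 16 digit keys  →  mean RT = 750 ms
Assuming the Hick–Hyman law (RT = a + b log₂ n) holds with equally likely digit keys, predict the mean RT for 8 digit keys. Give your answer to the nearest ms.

With log₂ n on the abscissa the relation is linear; from the two conditions:
  b = (750 − 465) / (log₂ 16 − log₂ 2) = 285 / (4 − 1) = 95 ms/bit
  a = 465 − 95 × 1 = 370 ms
Then RT(8) = 370 + 95 × log₂ 8 = 370 + 95 × 3 ≈ 655.000 ms.

655 ms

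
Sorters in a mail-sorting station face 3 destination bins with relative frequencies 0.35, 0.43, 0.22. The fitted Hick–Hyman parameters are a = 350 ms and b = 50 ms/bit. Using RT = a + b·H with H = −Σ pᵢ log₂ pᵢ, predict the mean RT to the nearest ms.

427 ms

H = 0.35·log₂(1/0.35) + 0.43·log₂(1/0.43) + 0.22·log₂(1/0.22) = 1.5342 bits.
RT = 350 + 50 × 1.5342 = 426.71 ms.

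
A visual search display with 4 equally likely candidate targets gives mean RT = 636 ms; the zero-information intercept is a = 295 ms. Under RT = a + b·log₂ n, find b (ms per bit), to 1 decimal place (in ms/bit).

log₂(4) = 2 bits.
b = (RT − a)/log₂ n = (636 − 295) / 2 = 170.500 ms/bit.

170.5 ms/bit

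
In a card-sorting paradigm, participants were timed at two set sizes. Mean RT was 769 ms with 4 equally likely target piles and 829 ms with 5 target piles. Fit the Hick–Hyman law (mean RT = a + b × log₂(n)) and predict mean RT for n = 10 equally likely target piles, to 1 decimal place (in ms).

1015.4 ms

Solve the two-equation system in a and b:
  b = (829 − 769) / (log₂ 5 − log₂ 4) = 60 / (2.3219 − 2) = 186.377 ms/bit
  a = 769 − 186.377 × 2 = 396.246 ms
Then RT(10) = 396.246 + 186.377 × log₂ 10 = 396.246 + 186.377 × 3.3219 ≈ 1015.377 ms.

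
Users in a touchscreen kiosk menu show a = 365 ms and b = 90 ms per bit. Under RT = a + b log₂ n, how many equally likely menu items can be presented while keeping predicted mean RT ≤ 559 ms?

4

Information budget: (559 − 365)/90 = 2.1556 bits, so n ≤ 2^2.1556 = 4.455 → at most 4.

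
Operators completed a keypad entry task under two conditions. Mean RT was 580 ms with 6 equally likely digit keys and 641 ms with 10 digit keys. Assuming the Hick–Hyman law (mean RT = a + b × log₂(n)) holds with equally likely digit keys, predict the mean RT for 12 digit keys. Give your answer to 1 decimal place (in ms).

With log₂ n on the abscissa the relation is linear; from the two conditions:
  b = (641 − 580) / (log₂ 10 − log₂ 6) = 61 / (3.3219 − 2.5850) = 82.772 ms/bit
  a = 580 − 82.772 × 2.5850 = 366.038 ms
Then RT(12) = 366.038 + 82.772 × log₂ 12 = 366.038 + 82.772 × 3.5850 ≈ 662.772 ms.

662.8 ms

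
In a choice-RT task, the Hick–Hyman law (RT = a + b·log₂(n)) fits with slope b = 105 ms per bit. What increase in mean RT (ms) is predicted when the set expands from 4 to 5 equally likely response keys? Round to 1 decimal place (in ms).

33.8 ms

Only the slope matters, since a is common to both: ΔRT = b·log₂(n₂/n₁).
log₂(5) − log₂(4) = 2.3219 − 2 = 0.3219.
ΔRT = 105 × 0.3219 = 33.802 ms.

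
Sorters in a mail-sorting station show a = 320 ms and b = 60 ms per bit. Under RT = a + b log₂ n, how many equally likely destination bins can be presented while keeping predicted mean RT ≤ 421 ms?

3

Information budget: (421 − 320)/60 = 1.6833 bits, so n ≤ 2^1.6833 = 3.212 → at most 3.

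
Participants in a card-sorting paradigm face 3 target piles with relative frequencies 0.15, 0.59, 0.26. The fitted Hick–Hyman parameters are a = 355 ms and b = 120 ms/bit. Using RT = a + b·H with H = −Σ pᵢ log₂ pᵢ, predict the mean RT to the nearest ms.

519 ms

H = 0.15·log₂(1/0.15) + 0.59·log₂(1/0.59) + 0.26·log₂(1/0.26) = 1.3649 bits.
RT = 355 + 120 × 1.3649 = 518.79 ms.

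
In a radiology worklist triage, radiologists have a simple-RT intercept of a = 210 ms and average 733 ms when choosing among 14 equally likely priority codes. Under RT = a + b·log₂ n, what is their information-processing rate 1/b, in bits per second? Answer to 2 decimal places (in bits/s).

7.28 bits/s

b = (733 − 210)/log₂ 14 = 523/3.8074 = 137.366 ms per bit = 0.13737 s/bit; the reciprocal is 7.280 bits/s.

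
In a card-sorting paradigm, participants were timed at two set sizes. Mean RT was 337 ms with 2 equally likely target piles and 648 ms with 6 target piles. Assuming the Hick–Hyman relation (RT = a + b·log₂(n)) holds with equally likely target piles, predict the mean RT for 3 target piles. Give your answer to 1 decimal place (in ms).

Fit slope and intercept:
  b = (648 − 337) / (log₂ 6 − log₂ 2) = 311 / (2.5850 − 1) = 196.219 ms/bit
  a = 337 − 196.219 × 1 = 140.781 ms
Then RT(3) = 140.781 + 196.219 × log₂ 3 = 140.781 + 196.219 × 1.5850 ≈ 451.781 ms.

451.8 ms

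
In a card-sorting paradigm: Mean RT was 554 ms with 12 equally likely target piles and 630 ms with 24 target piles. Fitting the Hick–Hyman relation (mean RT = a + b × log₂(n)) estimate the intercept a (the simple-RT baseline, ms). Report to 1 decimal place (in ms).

Slope: b = (630 − 554) / (log₂ 24 − log₂ 12) = 76/1.0000 = 76.000 ms/bit.
a = RT₁ − b·log₂ n₁ = 554 − 76.000 × 3.5850 = 281.543 ms.

281.5 ms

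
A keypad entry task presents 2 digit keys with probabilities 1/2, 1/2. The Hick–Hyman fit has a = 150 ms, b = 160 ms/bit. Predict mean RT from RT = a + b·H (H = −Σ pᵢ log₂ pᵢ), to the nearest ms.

H = −Σ pᵢ log₂ pᵢ = 0.5·1 + 0.5·1 = 1.000 bits.
RT = 150 + 160 × 1.000 = 310.00 ms.

310 ms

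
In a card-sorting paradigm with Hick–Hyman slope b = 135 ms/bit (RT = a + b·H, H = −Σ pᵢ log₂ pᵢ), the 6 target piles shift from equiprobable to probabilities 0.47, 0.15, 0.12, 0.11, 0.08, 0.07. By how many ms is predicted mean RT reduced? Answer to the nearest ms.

52 ms

The RT saving is b·ΔH. Equiprobable H₀ = log₂(6) = 2.5850 bits; with the given probabilities H = 2.1999 bits.
b·(H₀ − H) = 135 × (2.5850 − 2.1999) = 51.98 ms.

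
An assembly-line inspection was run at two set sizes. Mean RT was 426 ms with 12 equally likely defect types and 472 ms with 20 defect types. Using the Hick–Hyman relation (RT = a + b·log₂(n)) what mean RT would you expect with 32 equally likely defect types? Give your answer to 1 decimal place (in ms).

RT is linear in log₂ n, so two points fix the line:
  b = (472 − 426) / (log₂ 20 − log₂ 12) = 46 / (4.3219 − 3.5850) = 62.418 ms/bit
  a = 426 − 62.418 × 3.5850 = 202.233 ms
Then RT(32) = 202.233 + 62.418 × log₂ 32 = 202.233 + 62.418 × 5 ≈ 514.324 ms.

514.3 ms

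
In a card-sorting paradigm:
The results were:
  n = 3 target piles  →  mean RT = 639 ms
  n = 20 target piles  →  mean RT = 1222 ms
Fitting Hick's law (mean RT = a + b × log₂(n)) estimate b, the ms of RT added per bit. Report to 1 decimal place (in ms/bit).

The slope on a log₂ axis is (1222 − 639) / (4.3219 − 1.5850) = 213.010 ms/bit.

213.0 ms/bit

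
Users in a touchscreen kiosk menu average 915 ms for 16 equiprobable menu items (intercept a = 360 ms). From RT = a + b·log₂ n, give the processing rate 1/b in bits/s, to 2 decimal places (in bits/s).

b = (915 − 360)/log₂ 16 = 555/4 = 138.750 ms per bit = 0.13875 s/bit; the reciprocal is 7.207 bits/s.

7.21 bits/s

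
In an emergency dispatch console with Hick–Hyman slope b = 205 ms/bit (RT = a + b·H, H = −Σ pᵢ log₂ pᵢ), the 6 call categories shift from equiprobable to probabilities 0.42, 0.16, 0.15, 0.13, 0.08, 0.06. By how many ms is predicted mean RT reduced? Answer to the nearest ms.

Equiprobable entropy H₀ = log₂ 6 = 2.5850 bits.
Skewed entropy H = −Σ pᵢ log₂ pᵢ = 2.2769 bits.
ΔRT = b·(H₀ − H) = 205 × 0.3081 = 63.15 ms.

63 ms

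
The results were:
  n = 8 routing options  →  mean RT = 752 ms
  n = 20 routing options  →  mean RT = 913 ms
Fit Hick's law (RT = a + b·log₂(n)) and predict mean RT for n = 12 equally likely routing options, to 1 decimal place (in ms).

RT is linear in log₂ n, so two points fix the line:
  b = (913 − 752) / (log₂ 20 − log₂ 8) = 161 / (4.3219 − 3) = 121.792 ms/bit
  a = 752 − 121.792 × 3 = 386.625 ms
Then RT(12) = 386.625 + 121.792 × log₂ 12 = 386.625 + 121.792 × 3.5850 ≈ 823.244 ms.

823.2 ms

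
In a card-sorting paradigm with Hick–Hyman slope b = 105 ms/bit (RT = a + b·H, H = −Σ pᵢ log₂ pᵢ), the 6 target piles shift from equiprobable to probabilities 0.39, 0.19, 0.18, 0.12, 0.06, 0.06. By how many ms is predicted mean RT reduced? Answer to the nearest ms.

32 ms

Equiprobable entropy H₀ = log₂ 6 = 2.5850 bits.
Skewed entropy H = −Σ pᵢ log₂ pᵢ = 2.2845 bits.
ΔRT = b·(H₀ − H) = 105 × 0.3005 = 31.55 ms.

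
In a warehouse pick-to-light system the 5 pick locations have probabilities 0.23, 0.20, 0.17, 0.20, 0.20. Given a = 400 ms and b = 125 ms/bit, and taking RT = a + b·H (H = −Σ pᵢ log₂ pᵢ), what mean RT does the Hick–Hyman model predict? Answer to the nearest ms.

Entropy contributions −pᵢ log₂ pᵢ: 0.4877, 0.4644, 0.4346, 0.4644, 0.4644; sum H = 2.3154 bits.
RT = a + bH = 400 + 125·2.3154 = 689.43 ms.

689 ms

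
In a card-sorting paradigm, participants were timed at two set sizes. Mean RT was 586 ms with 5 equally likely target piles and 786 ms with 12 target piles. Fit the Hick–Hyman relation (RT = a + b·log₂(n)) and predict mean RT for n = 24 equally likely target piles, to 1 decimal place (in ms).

944.3 ms

With log₂ n on the abscissa the relation is linear; from the two conditions:
  b = (786 − 586) / (log₂ 12 − log₂ 5) = 200 / (3.5850 − 2.3219) = 158.349 ms/bit
  a = 586 − 158.349 × 2.3219 = 218.325 ms
Then RT(24) = 218.325 + 158.349 × log₂ 24 = 218.325 + 158.349 × 4.5850 ≈ 944.349 ms.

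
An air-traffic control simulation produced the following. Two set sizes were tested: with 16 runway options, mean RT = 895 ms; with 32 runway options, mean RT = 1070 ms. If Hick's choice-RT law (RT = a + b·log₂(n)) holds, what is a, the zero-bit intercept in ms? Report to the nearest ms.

195 ms

Slope: b = (1070 − 895) / (log₂ 32 − log₂ 16) = 175/1.0000 = 175 ms/bit.
Intercept: a = 895 − 175·log₂(16) = 195.000 ms.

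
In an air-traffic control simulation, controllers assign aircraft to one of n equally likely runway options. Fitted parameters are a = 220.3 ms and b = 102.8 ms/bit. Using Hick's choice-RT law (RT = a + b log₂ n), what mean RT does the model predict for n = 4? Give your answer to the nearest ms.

log₂(4) = 2 bits, so RT = 220.3 + 102.8 × 2 ≈ 425.900 ms.

426 ms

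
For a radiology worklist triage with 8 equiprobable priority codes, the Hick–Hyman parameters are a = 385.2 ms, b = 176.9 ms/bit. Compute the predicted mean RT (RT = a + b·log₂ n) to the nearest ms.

916 ms

log₂(8) = 3 bits, so RT = 385.2 + 176.9 × 3 ≈ 915.900 ms.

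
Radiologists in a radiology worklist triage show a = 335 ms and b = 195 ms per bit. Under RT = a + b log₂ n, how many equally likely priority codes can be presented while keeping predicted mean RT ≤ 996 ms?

Set 335 + 195·log₂ n ≤ 996 → log₂ n ≤ (996 − 335)/195 = 3.3897.
So n ≤ 2^3.3897 = 10.481; the largest integer n is 10.

10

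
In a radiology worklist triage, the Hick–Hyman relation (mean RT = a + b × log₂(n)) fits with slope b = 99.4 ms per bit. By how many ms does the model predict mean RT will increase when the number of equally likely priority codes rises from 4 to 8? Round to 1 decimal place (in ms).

99.4 ms

Only the slope matters, since a is common to both: ΔRT = b·log₂(n₂/n₁).
log₂(8) − log₂(4) = log₂(8/4) = log₂(2) = 1.
ΔRT = 99.4 × 1.0000 = 99.400 ms.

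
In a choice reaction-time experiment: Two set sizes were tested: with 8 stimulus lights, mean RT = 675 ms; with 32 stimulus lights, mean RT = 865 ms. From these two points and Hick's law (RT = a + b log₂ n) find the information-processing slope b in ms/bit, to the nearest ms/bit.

95 ms/bit

b = (RT₂ − RT₁)/(log₂ n₂ − log₂ n₁) = (865 − 675)/(5 − 3) = 95 ms/bit.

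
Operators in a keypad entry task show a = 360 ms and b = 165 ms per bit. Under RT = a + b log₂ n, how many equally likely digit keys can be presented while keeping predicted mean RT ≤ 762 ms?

5

165·log₂ n ≤ 762 − 360 = 402, giving log₂ n ≤ 2.4364 and n ≤ 5.413. The largest whole number is 5.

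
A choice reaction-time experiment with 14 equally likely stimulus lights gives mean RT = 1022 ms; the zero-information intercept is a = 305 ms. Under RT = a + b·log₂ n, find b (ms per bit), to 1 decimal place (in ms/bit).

188.3 ms/bit

b = (1022 − 305) / log₂(14) = 717 / 3.8074 = 188.320 ms/bit.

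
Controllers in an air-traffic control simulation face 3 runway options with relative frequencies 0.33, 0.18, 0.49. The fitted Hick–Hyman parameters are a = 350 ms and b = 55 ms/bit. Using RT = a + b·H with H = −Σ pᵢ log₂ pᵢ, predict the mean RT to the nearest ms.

Entropy contributions −pᵢ log₂ pᵢ: 0.5278, 0.4453, 0.5043; sum H = 1.4774 bits.
RT = a + bH = 350 + 55·1.4774 = 431.26 ms.

431 ms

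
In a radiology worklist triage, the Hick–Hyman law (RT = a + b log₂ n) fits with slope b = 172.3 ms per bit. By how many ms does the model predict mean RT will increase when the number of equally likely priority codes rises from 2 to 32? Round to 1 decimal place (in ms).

689.2 ms

Only the slope matters, since a is common to both: ΔRT = b·log₂(n₂/n₁).
log₂(32) − log₂(2) = log₂(32/2) = log₂(16) = 4.
ΔRT = 172.3 × 4.0000 = 689.200 ms.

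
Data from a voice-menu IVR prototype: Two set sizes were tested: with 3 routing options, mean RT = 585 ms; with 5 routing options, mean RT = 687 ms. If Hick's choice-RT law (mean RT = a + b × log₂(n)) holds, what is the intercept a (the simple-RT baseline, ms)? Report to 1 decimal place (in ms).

b = (RT₂ − RT₁)/(log₂ n₂ − log₂ n₁) = (687 − 585)/(2.3219 − 1.5850) = 138.405 ms/bit.
Intercept: a = 585 − 138.405·log₂(3) = 365.633 ms.

365.6 ms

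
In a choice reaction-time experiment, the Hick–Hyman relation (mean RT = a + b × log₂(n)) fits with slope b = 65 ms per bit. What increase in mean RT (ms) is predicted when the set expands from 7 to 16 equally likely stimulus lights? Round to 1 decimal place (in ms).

77.5 ms

The intercept a cancels: ΔRT = b·(log₂ n₂ − log₂ n₁) = b·log₂(n₂/n₁).
log₂(16) − log₂(7) = 4 − 2.8074 = 1.1926.
ΔRT = 65 × 1.1926 = 77.522 ms.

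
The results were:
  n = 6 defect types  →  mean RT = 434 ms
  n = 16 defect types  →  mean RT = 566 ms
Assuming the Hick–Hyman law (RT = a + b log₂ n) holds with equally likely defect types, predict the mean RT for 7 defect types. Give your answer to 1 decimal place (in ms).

Fit slope and intercept:
  b = (566 − 434) / (log₂ 16 − log₂ 6) = 132 / (4 − 2.5850) = 93.284 ms/bit
  a = 434 − 93.284 × 2.5850 = 192.865 ms
Then RT(7) = 192.865 + 93.284 × log₂ 7 = 192.865 + 93.284 × 2.8074 ≈ 454.746 ms.

454.7 ms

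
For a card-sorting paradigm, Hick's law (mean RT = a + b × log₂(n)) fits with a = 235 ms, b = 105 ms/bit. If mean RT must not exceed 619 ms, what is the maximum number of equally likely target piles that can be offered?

12

Set 235 + 105·log₂ n ≤ 619 → log₂ n ≤ (619 − 235)/105 = 3.6571.
So n ≤ 2^3.6571 = 12.616; the largest integer n is 12.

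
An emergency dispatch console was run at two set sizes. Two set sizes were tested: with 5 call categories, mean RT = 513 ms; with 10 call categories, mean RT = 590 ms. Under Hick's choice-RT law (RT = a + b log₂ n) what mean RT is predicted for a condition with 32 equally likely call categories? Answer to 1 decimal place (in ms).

719.2 ms

Solve the two-equation system in a and b:
  b = (590 − 513) / (log₂ 10 − log₂ 5) = 77 / (3.3219 − 2.3219) = 77.000 ms/bit
  a = 513 − 77.000 × 2.3219 = 334.212 ms
Then RT(32) = 334.212 + 77.000 × log₂ 32 = 334.212 + 77.000 × 5 ≈ 719.212 ms.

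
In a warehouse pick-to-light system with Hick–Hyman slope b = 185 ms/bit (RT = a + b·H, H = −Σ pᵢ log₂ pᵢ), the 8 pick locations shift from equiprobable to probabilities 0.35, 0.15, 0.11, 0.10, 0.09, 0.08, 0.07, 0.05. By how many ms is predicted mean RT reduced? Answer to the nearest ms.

53 ms

Equiprobable entropy H₀ = log₂ 8 = 3.0000 bits.
Skewed entropy H = −Σ pᵢ log₂ pᵢ = 2.7119 bits.
ΔRT = b·(H₀ − H) = 185 × 0.2881 = 53.29 ms.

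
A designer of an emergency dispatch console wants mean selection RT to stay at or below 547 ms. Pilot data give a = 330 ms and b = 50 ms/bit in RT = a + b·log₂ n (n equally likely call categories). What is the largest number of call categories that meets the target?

Information budget: (547 − 330)/50 = 4.3400 bits, so n ≤ 2^4.3400 = 20.252 → at most 20.

20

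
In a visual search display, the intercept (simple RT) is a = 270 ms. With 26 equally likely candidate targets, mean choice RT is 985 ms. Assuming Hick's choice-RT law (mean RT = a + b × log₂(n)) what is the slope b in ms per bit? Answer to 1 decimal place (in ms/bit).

152.1 ms/bit

b = (985 − 270) / log₂(26) = 715 / 4.7004 = 152.113 ms/bit.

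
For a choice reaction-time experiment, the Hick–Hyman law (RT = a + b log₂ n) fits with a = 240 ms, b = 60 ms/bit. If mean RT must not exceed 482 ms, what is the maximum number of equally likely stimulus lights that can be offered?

Set 240 + 60·log₂ n ≤ 482 → log₂ n ≤ (482 − 240)/60 = 4.0333.
So n ≤ 2^4.0333 = 16.374; the largest integer n is 16.

16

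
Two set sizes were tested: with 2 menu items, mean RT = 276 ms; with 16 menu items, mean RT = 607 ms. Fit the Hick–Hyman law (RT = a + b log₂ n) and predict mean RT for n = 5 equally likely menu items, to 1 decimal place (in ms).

421.9 ms

With log₂ n on the abscissa the relation is linear; from the two conditions:
  b = (607 − 276) / (log₂ 16 − log₂ 2) = 331 / (4 − 1) = 110.333 ms/bit
  a = 276 − 110.333 × 1 = 165.667 ms
Then RT(5) = 165.667 + 110.333 × log₂ 5 = 165.667 + 110.333 × 2.3219 ≈ 421.853 ms.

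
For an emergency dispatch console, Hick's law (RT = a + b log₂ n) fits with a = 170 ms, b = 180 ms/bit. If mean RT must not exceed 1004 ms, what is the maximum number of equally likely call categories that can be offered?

Information budget: (1004 − 170)/180 = 4.6333 bits, so n ≤ 2^4.6333 = 24.818 → at most 24.

24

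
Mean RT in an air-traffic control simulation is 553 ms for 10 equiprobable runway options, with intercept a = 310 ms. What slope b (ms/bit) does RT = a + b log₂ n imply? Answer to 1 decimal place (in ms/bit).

log₂(10) = 3.3219 bits.
b = (RT − a)/log₂ n = (553 − 310) / 3.3219 = 73.150 ms/bit.

73.2 ms/bit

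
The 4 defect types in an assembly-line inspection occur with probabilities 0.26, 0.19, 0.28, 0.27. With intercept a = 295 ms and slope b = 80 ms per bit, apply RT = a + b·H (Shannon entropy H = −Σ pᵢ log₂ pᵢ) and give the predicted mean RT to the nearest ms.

454 ms

H = 0.26·log₂(1/0.26) + 0.19·log₂(1/0.19) + 0.28·log₂(1/0.28) + 0.27·log₂(1/0.27) = 1.9848 bits.
RT = 295 + 80 × 1.9848 = 453.78 ms.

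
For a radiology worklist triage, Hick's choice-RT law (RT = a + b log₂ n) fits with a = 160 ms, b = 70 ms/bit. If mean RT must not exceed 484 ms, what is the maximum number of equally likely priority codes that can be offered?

24

Set 160 + 70·log₂ n ≤ 484 → log₂ n ≤ (484 − 160)/70 = 4.6286.
So n ≤ 2^4.6286 = 24.737; the largest integer n is 24.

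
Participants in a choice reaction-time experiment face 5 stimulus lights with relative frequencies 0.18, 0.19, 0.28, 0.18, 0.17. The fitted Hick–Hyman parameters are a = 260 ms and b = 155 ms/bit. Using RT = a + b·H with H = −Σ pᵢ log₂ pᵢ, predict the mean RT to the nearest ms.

616 ms

H = 0.18·log₂(1/0.18) + 0.19·log₂(1/0.19) + 0.28·log₂(1/0.28) + 0.18·log₂(1/0.18) + 0.17·log₂(1/0.17) = 2.2946 bits.
RT = 260 + 155 × 2.2946 = 615.67 ms.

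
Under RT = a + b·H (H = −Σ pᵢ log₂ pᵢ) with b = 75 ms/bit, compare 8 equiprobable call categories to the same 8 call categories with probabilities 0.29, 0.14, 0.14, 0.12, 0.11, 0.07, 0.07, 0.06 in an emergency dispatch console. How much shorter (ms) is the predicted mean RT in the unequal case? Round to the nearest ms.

The RT saving is b·ΔH. Equiprobable H₀ = log₂(8) = 3.0000 bits; with the given probabilities H = 2.8101 bits.
b·(H₀ − H) = 75 × (3.0000 − 2.8101) = 14.24 ms.

14 ms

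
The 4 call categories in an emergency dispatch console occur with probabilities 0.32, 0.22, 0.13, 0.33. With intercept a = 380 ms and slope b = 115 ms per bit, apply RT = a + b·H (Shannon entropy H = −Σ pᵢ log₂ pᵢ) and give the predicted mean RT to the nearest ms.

600 ms

H = 0.32·log₂(1/0.32) + 0.22·log₂(1/0.22) + 0.13·log₂(1/0.13) + 0.33·log₂(1/0.33) = 1.9171 bits.
RT = 380 + 115 × 1.9171 = 600.46 ms.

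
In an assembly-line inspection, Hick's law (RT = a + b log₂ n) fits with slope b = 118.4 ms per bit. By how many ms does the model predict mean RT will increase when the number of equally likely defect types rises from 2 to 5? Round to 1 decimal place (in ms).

156.5 ms

Only the slope matters, since a is common to both: ΔRT = b·log₂(n₂/n₁).
log₂(5) − log₂(2) = 2.3219 − 1 = 1.3219.
ΔRT = 118.4 × 1.3219 = 156.516 ms.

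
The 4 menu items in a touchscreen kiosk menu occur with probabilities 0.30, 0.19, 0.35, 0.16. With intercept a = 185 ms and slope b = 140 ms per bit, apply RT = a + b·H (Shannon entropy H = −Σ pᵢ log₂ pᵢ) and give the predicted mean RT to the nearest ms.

H = 0.30·log₂(1/0.30) + 0.19·log₂(1/0.19) + 0.35·log₂(1/0.35) + 0.16·log₂(1/0.16) = 1.9294 bits.
RT = 185 + 140 × 1.9294 = 455.12 ms.

455 ms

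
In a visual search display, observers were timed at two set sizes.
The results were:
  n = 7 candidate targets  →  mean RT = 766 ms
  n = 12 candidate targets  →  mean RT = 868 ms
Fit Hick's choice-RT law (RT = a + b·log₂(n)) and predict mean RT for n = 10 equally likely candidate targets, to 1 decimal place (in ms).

833.5 ms

Solve the two-equation system in a and b:
  b = (868 − 766) / (log₂ 12 − log₂ 7) = 102 / (3.5850 − 2.8074) = 131.172 ms/bit
  a = 766 − 131.172 × 2.8074 = 397.755 ms
Then RT(10) = 397.755 + 131.172 × log₂ 10 = 397.755 + 131.172 × 3.3219 ≈ 833.497 ms.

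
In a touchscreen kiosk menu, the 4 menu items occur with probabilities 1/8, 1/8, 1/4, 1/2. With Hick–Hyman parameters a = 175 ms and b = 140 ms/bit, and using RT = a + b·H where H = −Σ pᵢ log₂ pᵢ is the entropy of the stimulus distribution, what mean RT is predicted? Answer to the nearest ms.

420 ms

H = −Σ pᵢ log₂ pᵢ = 0.125·3 + 0.125·3 + 0.25·2 + 0.5·1 = 1.750 bits.
RT = 175 + 140 × 1.750 = 420.00 ms.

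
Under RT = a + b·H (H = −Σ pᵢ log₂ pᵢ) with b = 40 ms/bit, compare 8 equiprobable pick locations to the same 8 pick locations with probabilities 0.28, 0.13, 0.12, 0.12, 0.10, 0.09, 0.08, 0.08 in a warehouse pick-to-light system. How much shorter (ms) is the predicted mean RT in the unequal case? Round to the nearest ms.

Equiprobable entropy H₀ = log₂ 8 = 3.0000 bits.
Skewed entropy H = −Σ pᵢ log₂ pᵢ = 2.8589 bits.
ΔRT = b·(H₀ − H) = 40 × 0.1411 = 5.65 ms.

6 ms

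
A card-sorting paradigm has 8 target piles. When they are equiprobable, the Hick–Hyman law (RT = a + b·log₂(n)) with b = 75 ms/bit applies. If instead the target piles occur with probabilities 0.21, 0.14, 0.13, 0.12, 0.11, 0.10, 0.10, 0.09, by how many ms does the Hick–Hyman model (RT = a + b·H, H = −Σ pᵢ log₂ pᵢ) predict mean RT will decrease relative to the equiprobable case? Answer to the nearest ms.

4 ms

The RT saving is b·ΔH. Equiprobable H₀ = log₂(8) = 3.0000 bits; with the given probabilities H = 2.9470 bits.
b·(H₀ − H) = 75 × (3.0000 − 2.9470) = 3.98 ms.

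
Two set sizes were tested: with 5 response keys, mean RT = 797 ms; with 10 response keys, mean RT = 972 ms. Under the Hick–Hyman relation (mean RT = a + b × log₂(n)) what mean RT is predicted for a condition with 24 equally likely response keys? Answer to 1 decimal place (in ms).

RT is linear in log₂ n, so two points fix the line:
  b = (972 − 797) / (log₂ 10 − log₂ 5) = 175 / (3.3219 − 2.3219) = 175.000 ms/bit
  a = 797 − 175.000 × 2.3219 = 390.663 ms
Then RT(24) = 390.663 + 175.000 × log₂ 24 = 390.663 + 175.000 × 4.5850 ≈ 1193.031 ms.

1193.0 ms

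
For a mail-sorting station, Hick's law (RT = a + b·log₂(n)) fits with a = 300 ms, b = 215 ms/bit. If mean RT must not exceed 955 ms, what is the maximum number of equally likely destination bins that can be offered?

8

Information budget: (955 − 300)/215 = 3.0465 bits, so n ≤ 2^3.0465 = 8.262 → at most 8.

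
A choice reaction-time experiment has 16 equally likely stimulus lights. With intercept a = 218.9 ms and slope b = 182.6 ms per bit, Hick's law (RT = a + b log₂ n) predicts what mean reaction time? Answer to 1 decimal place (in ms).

log₂(16) = 4 bits, so RT = 218.9 + 182.6 × 4 ≈ 949.300 ms.

949.3 ms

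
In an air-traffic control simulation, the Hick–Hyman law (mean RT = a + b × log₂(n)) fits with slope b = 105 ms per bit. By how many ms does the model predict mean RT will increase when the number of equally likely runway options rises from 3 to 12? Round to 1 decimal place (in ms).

Only the slope matters, since a is common to both: ΔRT = b·log₂(n₂/n₁).
log₂(12) − log₂(3) = log₂(12/3) = log₂(4) = 2.
ΔRT = 105 × 2.0000 = 210.000 ms.

210.0 ms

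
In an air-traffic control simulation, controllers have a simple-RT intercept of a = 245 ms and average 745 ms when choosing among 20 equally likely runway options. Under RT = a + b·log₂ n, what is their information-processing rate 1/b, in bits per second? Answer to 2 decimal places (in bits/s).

8.64 bits/s

b = (745 − 245)/log₂ 20 = 500/4.3219 = 115.689 ms per bit = 0.11569 s/bit; the reciprocal is 8.644 bits/s.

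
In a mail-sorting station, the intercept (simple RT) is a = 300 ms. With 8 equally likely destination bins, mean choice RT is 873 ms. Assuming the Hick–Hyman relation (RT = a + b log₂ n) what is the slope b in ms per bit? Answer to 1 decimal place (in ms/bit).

191.0 ms/bit

b = (873 − 300) / log₂(8) = 573 / 3 = 191.000 ms/bit.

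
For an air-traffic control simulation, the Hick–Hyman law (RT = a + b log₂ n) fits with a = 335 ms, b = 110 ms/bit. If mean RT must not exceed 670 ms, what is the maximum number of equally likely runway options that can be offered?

Information budget: (670 − 335)/110 = 3.0455 bits, so n ≤ 2^3.0455 = 8.256 → at most 8.

8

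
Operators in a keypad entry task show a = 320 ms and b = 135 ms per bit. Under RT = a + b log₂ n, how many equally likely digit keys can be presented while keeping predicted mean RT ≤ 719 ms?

7

Information budget: (719 − 320)/135 = 2.9556 bits, so n ≤ 2^2.9556 = 7.757 → at most 7.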